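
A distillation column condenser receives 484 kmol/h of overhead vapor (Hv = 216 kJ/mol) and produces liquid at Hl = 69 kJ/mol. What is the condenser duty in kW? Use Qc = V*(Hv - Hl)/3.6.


Qc = 484 * (216 - 69) / 3.6 = 484 * 147 / 3.6 = 19760

19760 kW


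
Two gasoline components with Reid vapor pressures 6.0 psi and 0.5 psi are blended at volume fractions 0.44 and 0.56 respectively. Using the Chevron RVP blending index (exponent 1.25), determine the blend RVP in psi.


Chevron index: RVP_blend = (sum xi*RVPi^1.25)^(1/1.25)
RVP^1.25 terms: 0.44 * 6.0^1.25 + 0.56 * 0.5^1.25 = 4.36727
RVP_blend = 4.36727^(1/1.25) = 3.252

3.252 psi


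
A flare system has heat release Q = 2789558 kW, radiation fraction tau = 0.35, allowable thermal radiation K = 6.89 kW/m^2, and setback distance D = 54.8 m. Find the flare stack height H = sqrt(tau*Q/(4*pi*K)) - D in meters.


tau*Q/(4*pi*K) = 0.35 * 2789558 / (4 * pi * 6.89) = 11276.5
sqrt(11276.5) = 106.191
H = 106.191 - 54.8 = 51.39

51.39 m


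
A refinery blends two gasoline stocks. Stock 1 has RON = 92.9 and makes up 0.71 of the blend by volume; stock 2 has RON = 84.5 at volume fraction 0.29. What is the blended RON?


Linear blending: RON_blend = sum(vi * RONi)
Contribution 1: 0.71 * 92.9 = 65.959
Contribution 2: 0.29 * 84.5 = 24.505
RON_blend = 65.959 + 24.505 = 90.464

90.464


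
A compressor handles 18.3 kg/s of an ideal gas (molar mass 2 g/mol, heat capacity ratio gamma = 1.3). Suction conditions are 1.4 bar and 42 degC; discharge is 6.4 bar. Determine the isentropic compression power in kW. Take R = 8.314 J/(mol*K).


Isentropic work: W = m*(gamma/(gamma-1))*(R*T1/MW)*((P2/P1)^((gamma-1)/gamma) - 1)
T1 = 42 + 273.15 = 315.15 K
Pressure ratio = 6.4 / 1.4 = 4.57143
Exponent = (1.3 - 1)/1.3 = 0.230769
(P2/P1)^exp - 1 = 4.57143^0.230769 - 1 = 0.420102
W = 18.3 * 1.3 / 0.3 * 8.314 * 315.15 / 2 * 0.420102 = 43640

43640 kW


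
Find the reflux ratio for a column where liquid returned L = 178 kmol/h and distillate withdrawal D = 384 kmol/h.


Reflux ratio definition: R = L / D (liquid returned / distillate withdrawn)
L = 178 kmol/h, D = 384 kmol/h
R = 178 / 384 = 0.4635

0.4635


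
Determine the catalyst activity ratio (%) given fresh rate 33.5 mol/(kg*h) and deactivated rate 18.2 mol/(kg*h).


Activity (%) = (rate_used / rate_fresh) * 100
rate_used = 18.2, rate_fresh = 33.5
= (18.2 / 33.5) * 100
= 0.5433 * 100 = 54.33

54.33 %


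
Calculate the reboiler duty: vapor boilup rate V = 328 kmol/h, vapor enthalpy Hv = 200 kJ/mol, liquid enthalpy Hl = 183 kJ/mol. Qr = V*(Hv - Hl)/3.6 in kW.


Qr = 328 * (200 - 183) / 3.6 = 328 * 17 / 3.6 = 1549

1549 kW


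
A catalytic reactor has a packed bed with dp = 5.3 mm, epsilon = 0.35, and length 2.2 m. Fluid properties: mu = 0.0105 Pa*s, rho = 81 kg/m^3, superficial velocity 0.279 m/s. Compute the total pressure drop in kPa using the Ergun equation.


dp = 5.3 mm = 0.0053 m
Viscous term = 150*0.0105*0.279*(1-0.35)^2 / (0.0053^2*0.35^3) = 154154
Inertial term = 1.75*81*0.279^2*(1-0.35) / (0.0053*0.35^3) = 31562
dP/L = 154154 + 31562 = 185716 Pa/m
dP = 185716 * 2.2 / 1000 = 408.6 kPa

408.6 kPa


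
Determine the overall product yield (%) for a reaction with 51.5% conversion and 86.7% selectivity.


Overall yield = conversion (%) * selectivity (%) / 100
Conversion = 51.5%, Selectivity = 86.7%
Y = 51.5 * 86.7 / 100
= 44.6505 %

44.6505 %


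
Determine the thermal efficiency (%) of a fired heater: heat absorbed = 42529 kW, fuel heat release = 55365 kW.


Furnace efficiency = Q_absorbed / Q_fuel * 100
= 42529 / 55365 * 100 = 76.82

76.82 %


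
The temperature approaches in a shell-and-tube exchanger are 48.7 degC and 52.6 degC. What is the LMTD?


LMTD = (dT1 - dT2) / ln(dT1/dT2)
= (48.7 - 52.6) / ln(48.7 / 52.6) = -3.9 / -0.0770371 = 50.62

50.62 degC


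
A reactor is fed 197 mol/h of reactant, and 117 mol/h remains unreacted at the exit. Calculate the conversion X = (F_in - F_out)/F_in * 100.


X = (F_in - F_out) / F_in * 100
Moles reacted = 197 - 117 = 80
X = 80 / 197 * 100
= 0.4061 * 100
= 40.61 %

40.61 %


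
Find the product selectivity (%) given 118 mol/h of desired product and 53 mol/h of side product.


Selectivity = desired / (desired + undesired) * 100
Total products = 118 + 53 = 171 mol/h
S = 118 / 171 * 100
= 0.6901 * 100
= 69.01 %

69.01 %


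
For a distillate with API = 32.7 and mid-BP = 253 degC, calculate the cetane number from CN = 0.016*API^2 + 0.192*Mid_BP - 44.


CN = 0.016 * 32.7^2 + 0.192 * 253 - 44
CN = 17.10864 + 48.576 - 44 = 21.68464

21.68464


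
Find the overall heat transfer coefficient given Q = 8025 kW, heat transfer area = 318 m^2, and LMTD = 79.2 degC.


From Q = U*A*LMTD, U = Q / (A * LMTD)
U = 8025 / (318 * 79.2) = 8025 / 25185.6 = 0.3186

0.3186 kW/(m^2*K)


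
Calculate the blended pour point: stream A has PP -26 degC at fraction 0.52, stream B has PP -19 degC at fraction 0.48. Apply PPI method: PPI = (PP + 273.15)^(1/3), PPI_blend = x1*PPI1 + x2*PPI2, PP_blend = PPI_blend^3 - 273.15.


PPI_1 = (-26 + 273.15)^(1/3) = 6.275575
PPI_2 = (-19 + 273.15)^(1/3) = 6.334272
PPI_blend = 0.52 * 6.275575 + 0.48 * 6.334272 = 6.30375
PP_blend = 6.30375^3 - 273.15 = 250.4938 - 273.15 = -22.66

-22.66 degC


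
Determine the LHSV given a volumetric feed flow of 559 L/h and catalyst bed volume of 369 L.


LHSV = volumetric feed rate / catalyst volume
= 559 L/h / 369 L
= 1.515 h^-1

1.515 h^-1


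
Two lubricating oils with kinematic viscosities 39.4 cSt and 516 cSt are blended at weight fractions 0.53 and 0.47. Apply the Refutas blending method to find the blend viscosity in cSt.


Refutas method: VBN_i = 14.534*ln(ln(visc_i + 0.8)) + 10.975, blended linearly by mass fraction; since VBN is linear in VBI_i = ln(ln(visc_i + 0.8)) and the fractions sum to 1, blend VBI directly: visc = exp(exp(VBI_blend)) - 0.8
VBI_1 = ln(ln(39.4 + 0.8)) = 1.30667
VBI_2 = ln(ln(516 + 0.8)) = 1.83221
VBI_blend = 0.53 * 1.30667 + 0.47 * 1.83221 = 1.55367
visc_blend = exp(exp(1.55367)) - 0.8 = 112.4

112.4 cSt


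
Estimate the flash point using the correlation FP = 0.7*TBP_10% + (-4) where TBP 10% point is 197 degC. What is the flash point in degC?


FP = 0.7 * 197 + (-4) = 133.9

133.9 degC


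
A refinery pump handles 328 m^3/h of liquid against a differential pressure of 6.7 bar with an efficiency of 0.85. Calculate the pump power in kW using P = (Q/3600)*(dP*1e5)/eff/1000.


Q = 328 / 3600 = 0.0911111 m^3/s
P = 0.0911111 * (6.7 * 1e5) / 0.85 / 1000 = 71.82

71.82 kW


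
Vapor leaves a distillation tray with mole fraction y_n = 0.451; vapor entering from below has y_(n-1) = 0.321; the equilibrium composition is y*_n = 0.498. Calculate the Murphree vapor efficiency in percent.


Murphree vapor efficiency: EMV = (y_n - y_(n-1)) / (y*_n - y_(n-1)) * 100
EMV = (0.451 - 0.321) / (0.498 - 0.321) * 100 = 0.13 / 0.177 * 100 = 73.45

73.45 %


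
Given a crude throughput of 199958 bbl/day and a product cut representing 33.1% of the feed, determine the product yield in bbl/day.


Crude throughput = 199958 bbl/day
Fraction yield = 33.1%
yield = throughput * fraction / 100
yield = 199958 * 33.1 / 100 = 66186.098

66186.098 bbl/day


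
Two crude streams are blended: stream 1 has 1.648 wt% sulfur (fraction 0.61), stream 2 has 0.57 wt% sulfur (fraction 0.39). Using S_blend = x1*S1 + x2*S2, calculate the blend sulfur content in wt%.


Linear sulfur blending: S_blend = x1*S1 + x2*S2
Contribution 1: 0.61 * 1.648 = 1.00528 wt%
Contribution 2: 0.39 * 0.57 = 0.2223 wt%
S_blend = 1.00528 + 0.2223 = 1.22758

1.22758 wt%


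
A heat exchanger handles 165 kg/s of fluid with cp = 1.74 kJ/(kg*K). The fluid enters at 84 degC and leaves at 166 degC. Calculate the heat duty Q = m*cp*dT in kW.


Q = m_dot * cp * delta_T
delta_T = 166 - 84 = 82 K
Q = 165 * 1.74 * 82
= 287.1 * 82
= 23542.2 kW

23542.2 kW


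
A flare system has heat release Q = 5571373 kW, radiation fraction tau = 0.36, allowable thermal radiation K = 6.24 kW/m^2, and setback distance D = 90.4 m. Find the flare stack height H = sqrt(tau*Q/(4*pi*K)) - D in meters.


tau*Q/(4*pi*K) = 0.36 * 5571373 / (4 * pi * 6.24) = 25578.2
sqrt(25578.2) = 159.932
H = 159.932 - 90.4 = 69.53

69.53 m


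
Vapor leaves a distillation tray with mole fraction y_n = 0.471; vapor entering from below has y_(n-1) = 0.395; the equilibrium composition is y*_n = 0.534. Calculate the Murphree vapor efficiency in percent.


Murphree vapor efficiency: EMV = (y_n - y_(n-1)) / (y*_n - y_(n-1)) * 100
EMV = (0.471 - 0.395) / (0.534 - 0.395) * 100 = 0.076 / 0.139 * 100 = 54.68

54.68 %


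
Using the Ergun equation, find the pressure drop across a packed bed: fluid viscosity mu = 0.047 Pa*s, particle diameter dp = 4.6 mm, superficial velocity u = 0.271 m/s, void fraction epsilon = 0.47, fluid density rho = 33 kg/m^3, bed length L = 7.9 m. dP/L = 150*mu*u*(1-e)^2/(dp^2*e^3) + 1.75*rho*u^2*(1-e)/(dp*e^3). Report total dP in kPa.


dp = 4.6 mm = 0.0046 m
Viscous term = 150*0.047*0.271*(1-0.47)^2 / (0.0046^2*0.47^3) = 244287
Inertial term = 1.75*33*0.271^2*(1-0.47) / (0.0046*0.47^3) = 4706.68
dP/L = 244287 + 4706.68 = 248994 Pa/m
dP = 248994 * 7.9 / 1000 = 1967 kPa

1967 kPa


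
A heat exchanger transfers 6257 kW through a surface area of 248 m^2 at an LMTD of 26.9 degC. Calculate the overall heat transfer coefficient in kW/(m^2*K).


From Q = U*A*LMTD, U = Q / (A * LMTD)
U = 6257 / (248 * 26.9) = 6257 / 6671.2 = 0.9379

0.9379 kW/(m^2*K)


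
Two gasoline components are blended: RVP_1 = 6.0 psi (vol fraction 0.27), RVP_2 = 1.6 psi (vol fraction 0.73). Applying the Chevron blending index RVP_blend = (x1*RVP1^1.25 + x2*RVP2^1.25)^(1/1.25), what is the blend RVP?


Chevron index: RVP_blend = (sum xi*RVPi^1.25)^(1/1.25)
RVP^1.25 terms: 0.27 * 6.0^1.25 + 0.73 * 1.6^1.25 = 3.84907
RVP_blend = 3.84907^(1/1.25) = 2.940

2.940 psi


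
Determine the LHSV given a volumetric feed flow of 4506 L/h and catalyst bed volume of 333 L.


LHSV = volumetric feed rate / catalyst volume
= 4506 L/h / 333 L
= 13.53 h^-1

13.53 h^-1


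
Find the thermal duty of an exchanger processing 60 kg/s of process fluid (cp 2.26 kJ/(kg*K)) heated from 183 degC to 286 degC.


Q = m_dot * cp * delta_T
delta_T = 286 - 183 = 103 K
Q = 60 * 2.26 * 103
= 135.6 * 103
= 13966.8 kW

13966.8 kW


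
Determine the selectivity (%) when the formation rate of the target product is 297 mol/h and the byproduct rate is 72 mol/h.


Selectivity = desired / (desired + undesired) * 100
Total products = 297 + 72 = 369 mol/h
S = 297 / 369 * 100
= 0.8049 * 100
= 80.49 %

80.49 %


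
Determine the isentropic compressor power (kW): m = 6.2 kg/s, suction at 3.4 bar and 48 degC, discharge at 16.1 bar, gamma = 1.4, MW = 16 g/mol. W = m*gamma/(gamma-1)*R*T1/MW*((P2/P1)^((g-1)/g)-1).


Isentropic work: W = m*(gamma/(gamma-1))*(R*T1/MW)*((P2/P1)^((gamma-1)/gamma) - 1)
T1 = 48 + 273.15 = 321.15 K
Pressure ratio = 16.1 / 3.4 = 4.73529
Exponent = (1.4 - 1)/1.4 = 0.285714
(P2/P1)^exp - 1 = 4.73529^0.285714 - 1 = 0.559394
W = 6.2 * 1.4 / 0.4 * 8.314 * 321.15 / 16 * 0.559394 = 2026

2026 kW


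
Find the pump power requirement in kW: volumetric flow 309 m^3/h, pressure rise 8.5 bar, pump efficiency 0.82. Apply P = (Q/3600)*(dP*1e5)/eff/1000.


Q = 309 / 3600 = 0.0858333 m^3/s
P = 0.0858333 * (8.5 * 1e5) / 0.82 / 1000 = 88.97

88.97 kW


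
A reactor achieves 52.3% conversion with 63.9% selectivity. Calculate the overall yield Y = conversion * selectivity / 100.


Overall yield = conversion (%) * selectivity (%) / 100
Conversion = 52.3%, Selectivity = 63.9%
Y = 52.3 * 63.9 / 100
= 33.4197 %

33.4197 %


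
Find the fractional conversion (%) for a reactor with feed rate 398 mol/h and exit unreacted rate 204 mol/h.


X = (F_in - F_out) / F_in * 100
Moles reacted = 398 - 204 = 194
X = 194 / 398 * 100
= 0.4874 * 100
= 48.74 %

48.74 %


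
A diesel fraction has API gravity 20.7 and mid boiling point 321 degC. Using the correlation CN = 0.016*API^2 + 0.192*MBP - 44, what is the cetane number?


CN = 0.016 * 20.7^2 + 0.192 * 321 - 44
CN = 6.85584 + 61.632 - 44 = 24.48784

24.48784


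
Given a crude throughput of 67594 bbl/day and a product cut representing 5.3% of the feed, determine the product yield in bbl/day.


Crude throughput = 67594 bbl/day
Fraction yield = 5.3%
yield = throughput * fraction / 100
yield = 67594 * 5.3 / 100 = 3582.482

3582.482 bbl/day


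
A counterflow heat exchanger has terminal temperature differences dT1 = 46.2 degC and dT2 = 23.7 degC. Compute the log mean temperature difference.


LMTD = (dT1 - dT2) / ln(dT1/dT2)
= (46.2 - 23.7) / ln(46.2 / 23.7) = 22.5 / 0.667505 = 33.71

33.71 degC


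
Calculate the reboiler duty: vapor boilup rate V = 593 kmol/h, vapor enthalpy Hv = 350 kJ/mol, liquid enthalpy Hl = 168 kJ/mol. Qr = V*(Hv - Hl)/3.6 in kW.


Qr = 593 * (350 - 168) / 3.6 = 593 * 182 / 3.6 = 29980

29980 kW


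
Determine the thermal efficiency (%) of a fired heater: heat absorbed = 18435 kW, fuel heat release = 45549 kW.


Furnace efficiency = Q_absorbed / Q_fuel * 100
= 18435 / 45549 * 100 = 40.47

40.47 %


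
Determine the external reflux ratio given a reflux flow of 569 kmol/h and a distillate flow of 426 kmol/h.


Reflux ratio definition: R = L / D (liquid returned / distillate withdrawn)
L = 569 kmol/h, D = 426 kmol/h
R = 569 / 426 = 1.336

1.336


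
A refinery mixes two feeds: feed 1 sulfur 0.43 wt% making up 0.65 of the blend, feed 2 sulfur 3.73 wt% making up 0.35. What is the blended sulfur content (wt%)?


Linear sulfur blending: S_blend = x1*S1 + x2*S2
Contribution 1: 0.65 * 0.43 = 0.2795 wt%
Contribution 2: 0.35 * 3.73 = 1.3055 wt%
S_blend = 0.2795 + 1.3055 = 1.585

1.585 wt%


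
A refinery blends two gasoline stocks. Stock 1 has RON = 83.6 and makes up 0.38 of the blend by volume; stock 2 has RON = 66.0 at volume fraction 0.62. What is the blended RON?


Linear blending: RON_blend = sum(vi * RONi)
Contribution 1: 0.38 * 83.6 = 31.768
Contribution 2: 0.62 * 66.0 = 40.92
RON_blend = 31.768 + 40.92 = 72.688

72.688


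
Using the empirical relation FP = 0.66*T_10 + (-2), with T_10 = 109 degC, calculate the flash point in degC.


FP = 0.66 * 109 + (-2) = 69.94

69.94 degC


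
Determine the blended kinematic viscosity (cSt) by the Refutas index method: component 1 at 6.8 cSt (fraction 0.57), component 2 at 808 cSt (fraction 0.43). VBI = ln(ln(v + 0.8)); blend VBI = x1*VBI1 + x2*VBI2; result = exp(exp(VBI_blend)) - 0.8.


Refutas method: VBN_i = 14.534*ln(ln(visc_i + 0.8)) + 10.975, blended linearly by mass fraction; since VBN is linear in VBI_i = ln(ln(visc_i + 0.8)) and the fractions sum to 1, blend VBI directly: visc = exp(exp(VBI_blend)) - 0.8
VBI_1 = ln(ln(6.8 + 0.8)) = 0.707123
VBI_2 = ln(ln(808 + 0.8)) = 1.90144
VBI_blend = 0.57 * 0.707123 + 0.43 * 1.90144 = 1.22068
visc_blend = exp(exp(1.22068)) - 0.8 = 28.85

28.85 cSt


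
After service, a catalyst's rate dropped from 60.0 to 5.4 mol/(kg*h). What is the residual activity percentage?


Activity (%) = (rate_used / rate_fresh) * 100
rate_used = 5.4, rate_fresh = 60.0
= (5.4 / 60.0) * 100
= 0.09000 * 100 = 9.000

9.000 %


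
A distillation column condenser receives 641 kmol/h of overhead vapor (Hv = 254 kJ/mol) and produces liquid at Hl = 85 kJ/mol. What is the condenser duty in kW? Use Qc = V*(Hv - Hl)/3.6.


Qc = 641 * (254 - 85) / 3.6 = 641 * 169 / 3.6 = 30090

30090 kW


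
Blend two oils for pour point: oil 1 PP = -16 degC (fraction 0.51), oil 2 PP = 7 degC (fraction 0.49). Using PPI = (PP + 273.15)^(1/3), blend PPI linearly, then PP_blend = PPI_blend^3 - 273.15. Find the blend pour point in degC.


PPI_1 = (-16 + 273.15)^(1/3) = 6.359098
PPI_2 = (7 + 273.15)^(1/3) = 6.543301
PPI_blend = 0.51 * 6.359098 + 0.49 * 6.543301 = 6.449357
PP_blend = 6.449357^3 - 273.15 = 268.2559 - 273.15 = -4.89

-4.89 degC


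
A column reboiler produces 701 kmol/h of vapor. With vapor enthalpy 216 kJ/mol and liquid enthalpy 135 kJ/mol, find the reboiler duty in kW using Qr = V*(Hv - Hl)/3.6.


Qr = 701 * (216 - 135) / 3.6 = 701 * 81 / 3.6 = 15770

15770 kW


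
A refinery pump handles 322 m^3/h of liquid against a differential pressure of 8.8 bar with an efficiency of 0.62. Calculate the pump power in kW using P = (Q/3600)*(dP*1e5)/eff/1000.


Q = 322 / 3600 = 0.0894444 m^3/s
P = 0.0894444 * (8.8 * 1e5) / 0.62 / 1000 = 127.0

127.0 kW


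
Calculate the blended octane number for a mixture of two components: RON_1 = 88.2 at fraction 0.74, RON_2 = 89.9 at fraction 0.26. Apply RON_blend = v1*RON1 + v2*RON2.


Linear blending: RON_blend = sum(vi * RONi)
Contribution 1: 0.74 * 88.2 = 65.268
Contribution 2: 0.26 * 89.9 = 23.374
RON_blend = 65.268 + 23.374 = 88.642

88.642


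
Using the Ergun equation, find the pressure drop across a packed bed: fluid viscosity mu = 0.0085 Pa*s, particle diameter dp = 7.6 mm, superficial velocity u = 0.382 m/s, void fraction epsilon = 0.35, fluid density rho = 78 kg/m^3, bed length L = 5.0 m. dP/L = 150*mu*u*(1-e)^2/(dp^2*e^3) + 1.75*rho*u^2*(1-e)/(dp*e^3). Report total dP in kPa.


dp = 7.6 mm = 0.0076 m
Viscous term = 150*0.0085*0.382*(1-0.35)^2 / (0.0076^2*0.35^3) = 83093.9
Inertial term = 1.75*78*0.382^2*(1-0.35) / (0.0076*0.35^3) = 39733.3
dP/L = 83093.9 + 39733.3 = 122827 Pa/m
dP = 122827 * 5.0 / 1000 = 614.1 kPa

614.1 kPa


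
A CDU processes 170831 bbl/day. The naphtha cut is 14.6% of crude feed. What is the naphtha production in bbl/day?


Crude throughput = 170831 bbl/day
Fraction yield = 14.6%
yield = throughput * fraction / 100
yield = 170831 * 14.6 / 100 = 24941.326

24941.326 bbl/day


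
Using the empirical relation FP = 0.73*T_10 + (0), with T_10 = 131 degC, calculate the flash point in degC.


FP = 0.73 * 131 + (0) = 95.63

95.63 degC


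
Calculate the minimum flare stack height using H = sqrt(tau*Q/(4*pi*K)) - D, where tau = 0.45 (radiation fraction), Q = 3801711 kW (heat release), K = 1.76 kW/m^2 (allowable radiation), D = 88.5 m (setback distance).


tau*Q/(4*pi*K) = 0.45 * 3801711 / (4 * pi * 1.76) = 77351.6
sqrt(77351.6) = 278.122
H = 278.122 - 88.5 = 189.6

189.6 m


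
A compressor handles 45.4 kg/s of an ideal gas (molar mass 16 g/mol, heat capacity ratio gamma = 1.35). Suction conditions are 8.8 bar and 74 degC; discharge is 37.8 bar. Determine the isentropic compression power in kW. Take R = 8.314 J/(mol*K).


Isentropic work: W = m*(gamma/(gamma-1))*(R*T1/MW)*((P2/P1)^((gamma-1)/gamma) - 1)
T1 = 74 + 273.15 = 347.15 K
Pressure ratio = 37.8 / 8.8 = 4.29545
Exponent = (1.35 - 1)/1.35 = 0.259259
(P2/P1)^exp - 1 = 4.29545^0.259259 - 1 = 0.459195
W = 45.4 * 1.35 / 0.35 * 8.314 * 347.15 / 16 * 0.459195 = 14510

14510 kW


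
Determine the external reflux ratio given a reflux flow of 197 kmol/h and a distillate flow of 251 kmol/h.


Reflux ratio definition: R = L / D (liquid returned / distillate withdrawn)
L = 197 kmol/h, D = 251 kmol/h
R = 197 / 251 = 0.7849

0.7849


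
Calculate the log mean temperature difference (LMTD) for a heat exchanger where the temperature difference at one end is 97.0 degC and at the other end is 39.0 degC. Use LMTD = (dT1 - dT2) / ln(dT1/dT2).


LMTD = (dT1 - dT2) / ln(dT1/dT2)
= (97.0 - 39.0) / ln(97.0 / 39.0) = 58 / 0.911149 = 63.66

63.66 degC


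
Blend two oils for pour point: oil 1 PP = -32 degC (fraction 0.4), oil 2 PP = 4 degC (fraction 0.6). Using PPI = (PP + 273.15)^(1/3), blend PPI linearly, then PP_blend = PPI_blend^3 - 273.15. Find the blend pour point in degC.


PPI_1 = (-32 + 273.15)^(1/3) = 6.224375
PPI_2 = (4 + 273.15)^(1/3) = 6.51986
PPI_blend = 0.4 * 6.224375 + 0.6 * 6.51986 = 6.401666
PP_blend = 6.401666^3 - 273.15 = 262.3488 - 273.15 = -10.8

-10.8 degC


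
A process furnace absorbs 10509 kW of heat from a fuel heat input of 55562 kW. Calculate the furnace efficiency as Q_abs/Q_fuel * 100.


Furnace efficiency = Q_absorbed / Q_fuel * 100
= 10509 / 55562 * 100 = 18.91

18.91 %


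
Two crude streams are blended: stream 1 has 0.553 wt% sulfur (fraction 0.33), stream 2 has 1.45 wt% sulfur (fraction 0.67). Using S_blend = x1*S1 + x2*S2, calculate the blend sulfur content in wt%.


Linear sulfur blending: S_blend = x1*S1 + x2*S2
Contribution 1: 0.33 * 0.553 = 0.18249 wt%
Contribution 2: 0.67 * 1.45 = 0.9715 wt%
S_blend = 0.18249 + 0.9715 = 1.15399

1.15399 wt%


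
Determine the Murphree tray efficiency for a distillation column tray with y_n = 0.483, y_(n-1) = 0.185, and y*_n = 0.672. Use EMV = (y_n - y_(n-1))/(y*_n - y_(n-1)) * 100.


Murphree vapor efficiency: EMV = (y_n - y_(n-1)) / (y*_n - y_(n-1)) * 100
EMV = (0.483 - 0.185) / (0.672 - 0.185) * 100 = 0.298 / 0.487 * 100 = 61.19

61.19 %


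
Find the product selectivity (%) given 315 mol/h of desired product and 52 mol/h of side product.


Selectivity = desired / (desired + undesired) * 100
Total products = 315 + 52 = 367 mol/h
S = 315 / 367 * 100
= 0.8583 * 100
= 85.83 %

85.83 %


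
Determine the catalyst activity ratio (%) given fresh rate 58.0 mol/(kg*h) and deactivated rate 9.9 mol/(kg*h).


Activity (%) = (rate_used / rate_fresh) * 100
rate_used = 9.9, rate_fresh = 58.0
= (9.9 / 58.0) * 100
= 0.1707 * 100 = 17.07

17.07 %


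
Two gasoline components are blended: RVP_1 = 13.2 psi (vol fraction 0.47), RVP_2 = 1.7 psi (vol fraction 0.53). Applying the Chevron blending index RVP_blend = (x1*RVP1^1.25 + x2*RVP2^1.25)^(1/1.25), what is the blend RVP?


Chevron index: RVP_blend = (sum xi*RVPi^1.25)^(1/1.25)
RVP^1.25 terms: 0.47 * 13.2^1.25 + 0.53 * 1.7^1.25 = 12.8542
RVP_blend = 12.8542^(1/1.25) = 7.713

7.713 psi


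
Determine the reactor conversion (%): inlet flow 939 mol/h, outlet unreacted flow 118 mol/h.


X = (F_in - F_out) / F_in * 100
Moles reacted = 939 - 118 = 821
X = 821 / 939 * 100
= 0.8743 * 100
= 87.43 %

87.43 %


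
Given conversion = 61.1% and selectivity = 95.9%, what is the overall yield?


Overall yield = conversion (%) * selectivity (%) / 100
Conversion = 61.1%, Selectivity = 95.9%
Y = 61.1 * 95.9 / 100
= 58.5949 %

58.5949 %


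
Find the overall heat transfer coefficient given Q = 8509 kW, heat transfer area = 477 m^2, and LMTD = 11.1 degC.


From Q = U*A*LMTD, U = Q / (A * LMTD)
U = 8509 / (477 * 11.1) = 8509 / 5294.7 = 1.607

1.607 kW/(m^2*K)


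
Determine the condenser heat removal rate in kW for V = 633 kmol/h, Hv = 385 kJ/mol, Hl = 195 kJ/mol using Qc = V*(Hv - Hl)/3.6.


Qc = 633 * (385 - 195) / 3.6 = 633 * 190 / 3.6 = 33410

33410 kW


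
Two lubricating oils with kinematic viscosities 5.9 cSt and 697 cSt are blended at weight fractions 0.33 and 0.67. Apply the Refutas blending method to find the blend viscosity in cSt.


Refutas method: VBN_i = 14.534*ln(ln(visc_i + 0.8)) + 10.975, blended linearly by mass fraction; since VBN is linear in VBI_i = ln(ln(visc_i + 0.8)) and the fractions sum to 1, blend VBI directly: visc = exp(exp(VBI_blend)) - 0.8
VBI_1 = ln(ln(5.9 + 0.8)) = 0.642962
VBI_2 = ln(ln(697 + 0.8)) = 1.87915
VBI_blend = 0.33 * 0.642962 + 0.67 * 1.87915 = 1.47121
visc_blend = exp(exp(1.47121)) - 0.8 = 77.03

77.03 cSt


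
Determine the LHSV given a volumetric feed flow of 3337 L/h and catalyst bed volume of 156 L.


LHSV = volumetric feed rate / catalyst volume
= 3337 L/h / 156 L
= 21.39 h^-1

21.39 h^-1


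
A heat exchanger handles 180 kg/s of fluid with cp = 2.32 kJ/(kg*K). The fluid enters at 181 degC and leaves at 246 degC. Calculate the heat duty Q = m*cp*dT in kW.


Q = m_dot * cp * delta_T
delta_T = 246 - 181 = 65 K
Q = 180 * 2.32 * 65
= 417.6 * 65
= 27144 kW

27144 kW


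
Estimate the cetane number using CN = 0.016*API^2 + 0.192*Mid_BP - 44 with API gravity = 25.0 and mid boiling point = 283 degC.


CN = 0.016 * 25.0^2 + 0.192 * 283 - 44
CN = 10 + 54.336 - 44 = 20.336

20.336


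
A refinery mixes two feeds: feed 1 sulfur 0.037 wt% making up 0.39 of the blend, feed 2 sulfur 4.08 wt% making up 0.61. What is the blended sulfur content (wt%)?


Linear sulfur blending: S_blend = x1*S1 + x2*S2
Contribution 1: 0.39 * 0.037 = 0.01443 wt%
Contribution 2: 0.61 * 4.08 = 2.4888 wt%
S_blend = 0.01443 + 2.4888 = 2.50323

2.50323 wt%


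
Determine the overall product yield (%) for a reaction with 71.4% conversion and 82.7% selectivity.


Overall yield = conversion (%) * selectivity (%) / 100
Conversion = 71.4%, Selectivity = 82.7%
Y = 71.4 * 82.7 / 100
= 59.0478 %

59.0478 %


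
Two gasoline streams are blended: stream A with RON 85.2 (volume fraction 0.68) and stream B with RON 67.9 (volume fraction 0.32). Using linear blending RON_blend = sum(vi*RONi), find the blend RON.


Linear blending: RON_blend = sum(vi * RONi)
Contribution 1: 0.68 * 85.2 = 57.936
Contribution 2: 0.32 * 67.9 = 21.728
RON_blend = 57.936 + 21.728 = 79.664

79.664


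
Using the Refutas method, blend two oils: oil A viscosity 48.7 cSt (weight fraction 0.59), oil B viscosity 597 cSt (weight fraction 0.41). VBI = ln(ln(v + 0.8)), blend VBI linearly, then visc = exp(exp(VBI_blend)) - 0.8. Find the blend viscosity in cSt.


Refutas method: VBN_i = 14.534*ln(ln(visc_i + 0.8)) + 10.975, blended linearly by mass fraction; since VBN is linear in VBI_i = ln(ln(visc_i + 0.8)) and the fractions sum to 1, blend VBI directly: visc = exp(exp(VBI_blend)) - 0.8
VBI_1 = ln(ln(48.7 + 0.8)) = 1.36148
VBI_2 = ln(ln(597 + 0.8)) = 1.85524
VBI_blend = 0.59 * 1.36148 + 0.41 * 1.85524 = 1.56392
visc_blend = exp(exp(1.56392)) - 0.8 = 118.0

118.0 cSt


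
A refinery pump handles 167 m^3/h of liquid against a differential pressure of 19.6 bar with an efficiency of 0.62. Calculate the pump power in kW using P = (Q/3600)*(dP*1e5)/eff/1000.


Q = 167 / 3600 = 0.0463889 m^3/s
P = 0.0463889 * (19.6 * 1e5) / 0.62 / 1000 = 146.6

146.6 kW


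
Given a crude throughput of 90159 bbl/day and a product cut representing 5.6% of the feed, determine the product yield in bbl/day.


Crude throughput = 90159 bbl/day
Fraction yield = 5.6%
yield = throughput * fraction / 100
yield = 90159 * 5.6 / 100 = 5048.904

5048.904 bbl/day


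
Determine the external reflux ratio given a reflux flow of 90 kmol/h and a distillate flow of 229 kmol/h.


Reflux ratio definition: R = L / D (liquid returned / distillate withdrawn)
L = 90 kmol/h, D = 229 kmol/h
R = 90 / 229 = 0.3930

0.3930


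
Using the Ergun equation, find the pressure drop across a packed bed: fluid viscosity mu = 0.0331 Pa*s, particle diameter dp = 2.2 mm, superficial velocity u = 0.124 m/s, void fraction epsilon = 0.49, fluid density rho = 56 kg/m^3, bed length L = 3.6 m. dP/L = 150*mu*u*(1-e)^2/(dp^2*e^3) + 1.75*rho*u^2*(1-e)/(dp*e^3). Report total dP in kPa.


dp = 2.2 mm = 0.0022 m
Viscous term = 150*0.0331*0.124*(1-0.49)^2 / (0.0022^2*0.49^3) = 281221
Inertial term = 1.75*56*0.124^2*(1-0.49) / (0.0022*0.49^3) = 2969.13
dP/L = 281221 + 2969.13 = 284190 Pa/m
dP = 284190 * 3.6 / 1000 = 1023 kPa

1023 kPa


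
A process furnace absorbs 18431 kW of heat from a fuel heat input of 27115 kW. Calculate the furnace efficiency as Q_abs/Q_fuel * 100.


Furnace efficiency = Q_absorbed / Q_fuel * 100
= 18431 / 27115 * 100 = 67.97

67.97 %


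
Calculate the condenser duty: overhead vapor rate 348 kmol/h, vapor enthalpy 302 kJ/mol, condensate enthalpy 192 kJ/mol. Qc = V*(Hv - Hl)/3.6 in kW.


Qc = 348 * (302 - 192) / 3.6 = 348 * 110 / 3.6 = 10630

10630 kW


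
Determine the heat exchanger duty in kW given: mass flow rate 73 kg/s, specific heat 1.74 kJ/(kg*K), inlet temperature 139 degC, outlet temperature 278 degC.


Q = m_dot * cp * delta_T
delta_T = 278 - 139 = 139 K
Q = 73 * 1.74 * 139
= 127.02 * 139
= 17655.78 kW

17655.78 kW


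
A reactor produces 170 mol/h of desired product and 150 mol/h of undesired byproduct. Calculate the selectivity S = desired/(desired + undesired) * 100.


Selectivity = desired / (desired + undesired) * 100
Total products = 170 + 150 = 320 mol/h
S = 170 / 320 * 100
= 0.5312 * 100
= 53.12 %

53.12 %


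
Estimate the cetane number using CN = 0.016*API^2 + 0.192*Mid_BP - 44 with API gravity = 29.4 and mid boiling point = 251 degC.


CN = 0.016 * 29.4^2 + 0.192 * 251 - 44
CN = 13.82976 + 48.192 - 44 = 18.02176

18.02176


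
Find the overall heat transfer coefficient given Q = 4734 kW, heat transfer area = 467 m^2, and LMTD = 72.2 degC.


From Q = U*A*LMTD, U = Q / (A * LMTD)
U = 4734 / (467 * 72.2) = 4734 / 33717.4 = 0.1404

0.1404 kW/(m^2*K)


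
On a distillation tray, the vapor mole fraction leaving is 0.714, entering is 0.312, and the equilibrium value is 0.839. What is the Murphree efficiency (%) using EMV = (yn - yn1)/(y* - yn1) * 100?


Murphree vapor efficiency: EMV = (y_n - y_(n-1)) / (y*_n - y_(n-1)) * 100
EMV = (0.714 - 0.312) / (0.839 - 0.312) * 100 = 0.402 / 0.527 * 100 = 76.28

76.28 %


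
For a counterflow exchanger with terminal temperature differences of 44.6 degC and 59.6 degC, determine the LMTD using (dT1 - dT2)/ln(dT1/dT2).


LMTD = (dT1 - dT2) / ln(dT1/dT2)
= (44.6 - 59.6) / ln(44.6 / 59.6) = -15 / -0.289922 = 51.74

51.74 degC


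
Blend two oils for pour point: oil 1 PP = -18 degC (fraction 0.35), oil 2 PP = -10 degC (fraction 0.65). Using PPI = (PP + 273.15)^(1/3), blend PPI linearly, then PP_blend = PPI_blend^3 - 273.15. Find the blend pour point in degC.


PPI_1 = (-18 + 273.15)^(1/3) = 6.342569
PPI_2 = (-10 + 273.15)^(1/3) = 6.408176
PPI_blend = 0.35 * 6.342569 + 0.65 * 6.408176 = 6.385214
PP_blend = 6.385214^3 - 273.15 = 260.3313 - 273.15 = -12.82

-12.82 degC


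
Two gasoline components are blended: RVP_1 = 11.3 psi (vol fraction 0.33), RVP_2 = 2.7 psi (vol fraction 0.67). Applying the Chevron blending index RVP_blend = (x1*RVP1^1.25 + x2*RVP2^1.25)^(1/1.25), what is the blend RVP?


Chevron index: RVP_blend = (sum xi*RVPi^1.25)^(1/1.25)
RVP^1.25 terms: 0.33 * 11.3^1.25 + 0.67 * 2.7^1.25 = 9.15583
RVP_blend = 9.15583^(1/1.25) = 5.880

5.880 psi


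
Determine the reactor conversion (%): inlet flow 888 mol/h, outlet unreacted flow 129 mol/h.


X = (F_in - F_out) / F_in * 100
Moles reacted = 888 - 129 = 759
X = 759 / 888 * 100
= 0.8547 * 100
= 85.47 %

85.47 %


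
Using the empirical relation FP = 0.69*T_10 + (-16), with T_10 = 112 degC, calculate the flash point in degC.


FP = 0.69 * 112 + (-16) = 61.28

61.28 degC


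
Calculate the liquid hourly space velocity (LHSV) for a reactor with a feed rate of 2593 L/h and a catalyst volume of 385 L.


LHSV = volumetric feed rate / catalyst volume
= 2593 L/h / 385 L
= 6.735 h^-1

6.735 h^-1


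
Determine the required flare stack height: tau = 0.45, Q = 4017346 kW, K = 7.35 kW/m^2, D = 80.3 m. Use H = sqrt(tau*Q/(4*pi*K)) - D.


tau*Q/(4*pi*K) = 0.45 * 4017346 / (4 * pi * 7.35) = 19572.9
sqrt(19572.9) = 139.903
H = 139.903 - 80.3 = 59.60

59.60 m


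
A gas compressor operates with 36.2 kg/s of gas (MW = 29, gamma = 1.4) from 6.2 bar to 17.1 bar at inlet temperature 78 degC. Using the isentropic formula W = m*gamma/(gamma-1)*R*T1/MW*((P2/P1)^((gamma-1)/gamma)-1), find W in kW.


Isentropic work: W = m*(gamma/(gamma-1))*(R*T1/MW)*((P2/P1)^((gamma-1)/gamma) - 1)
T1 = 78 + 273.15 = 351.15 K
Pressure ratio = 17.1 / 6.2 = 2.75806
Exponent = (1.4 - 1)/1.4 = 0.285714
(P2/P1)^exp - 1 = 2.75806^0.285714 - 1 = 0.336247
W = 36.2 * 1.4 / 0.4 * 8.314 * 351.15 / 29 * 0.336247 = 4289

4289 kW


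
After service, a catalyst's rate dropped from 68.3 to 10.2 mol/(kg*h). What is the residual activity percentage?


Activity (%) = (rate_used / rate_fresh) * 100
rate_used = 10.2, rate_fresh = 68.3
= (10.2 / 68.3) * 100
= 0.1493 * 100 = 14.93

14.93 %


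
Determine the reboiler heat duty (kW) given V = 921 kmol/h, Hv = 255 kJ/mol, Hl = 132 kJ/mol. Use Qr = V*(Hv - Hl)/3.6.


Qr = 921 * (255 - 132) / 3.6 = 921 * 123 / 3.6 = 31470

31470 kW


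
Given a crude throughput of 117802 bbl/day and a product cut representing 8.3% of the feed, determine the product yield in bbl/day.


Crude throughput = 117802 bbl/day
Fraction yield = 8.3%
yield = throughput * fraction / 100
yield = 117802 * 8.3 / 100 = 9777.566

9777.566 bbl/day


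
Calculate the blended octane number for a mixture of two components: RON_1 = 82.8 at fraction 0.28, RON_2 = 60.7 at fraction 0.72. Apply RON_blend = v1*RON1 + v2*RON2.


Linear blending: RON_blend = sum(vi * RONi)
Contribution 1: 0.28 * 82.8 = 23.184
Contribution 2: 0.72 * 60.7 = 43.704
RON_blend = 23.184 + 43.704 = 66.888

66.888


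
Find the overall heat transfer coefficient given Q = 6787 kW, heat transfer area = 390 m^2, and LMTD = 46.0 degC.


From Q = U*A*LMTD, U = Q / (A * LMTD)
U = 6787 / (390 * 46.0) = 6787 / 17940 = 0.3783

0.3783 kW/(m^2*K)


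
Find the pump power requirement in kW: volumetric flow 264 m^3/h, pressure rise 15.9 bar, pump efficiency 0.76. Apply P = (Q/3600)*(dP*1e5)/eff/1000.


Q = 264 / 3600 = 0.0733333 m^3/s
P = 0.0733333 * (15.9 * 1e5) / 0.76 / 1000 = 153.4

153.4 kW


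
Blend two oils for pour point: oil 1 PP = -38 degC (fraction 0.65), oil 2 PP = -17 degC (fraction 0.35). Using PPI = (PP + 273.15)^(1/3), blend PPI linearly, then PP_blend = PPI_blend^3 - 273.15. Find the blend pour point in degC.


PPI_1 = (-38 + 273.15)^(1/3) = 6.172318
PPI_2 = (-17 + 273.15)^(1/3) = 6.350844
PPI_blend = 0.65 * 6.172318 + 0.35 * 6.350844 = 6.234802
PP_blend = 6.234802^3 - 273.15 = 242.3639 - 273.15 = -30.79

-30.79 degC


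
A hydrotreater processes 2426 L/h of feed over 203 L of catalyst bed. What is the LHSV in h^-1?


LHSV = volumetric feed rate / catalyst volume
= 2426 L/h / 203 L
= 11.95 h^-1

11.95 h^-1


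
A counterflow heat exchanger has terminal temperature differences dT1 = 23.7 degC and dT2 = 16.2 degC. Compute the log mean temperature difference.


LMTD = (dT1 - dT2) / ln(dT1/dT2)
= (23.7 - 16.2) / ln(23.7 / 16.2) = 7.5 / 0.380464 = 19.71

19.71 degC


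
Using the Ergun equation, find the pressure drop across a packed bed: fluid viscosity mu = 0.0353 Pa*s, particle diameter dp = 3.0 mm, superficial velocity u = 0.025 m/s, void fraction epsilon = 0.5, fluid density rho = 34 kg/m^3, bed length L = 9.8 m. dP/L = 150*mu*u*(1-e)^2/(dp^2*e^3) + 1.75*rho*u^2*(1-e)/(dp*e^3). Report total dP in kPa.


dp = 3.0 mm = 0.003 m
Viscous term = 150*0.0353*0.025*(1-0.5)^2 / (0.003^2*0.5^3) = 29416.7
Inertial term = 1.75*34*0.025^2*(1-0.5) / (0.003*0.5^3) = 49.5833
dP/L = 29416.7 + 49.5833 = 29466.3 Pa/m
dP = 29466.3 * 9.8 / 1000 = 288.8 kPa

288.8 kPa


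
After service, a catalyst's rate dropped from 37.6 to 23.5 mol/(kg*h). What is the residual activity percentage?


Activity (%) = (rate_used / rate_fresh) * 100
rate_used = 23.5, rate_fresh = 37.6
= (23.5 / 37.6) * 100
= 0.6250 * 100 = 62.50

62.50 %


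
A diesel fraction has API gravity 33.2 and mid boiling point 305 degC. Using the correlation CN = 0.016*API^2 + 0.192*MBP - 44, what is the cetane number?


CN = 0.016 * 33.2^2 + 0.192 * 305 - 44
CN = 17.63584 + 58.56 - 44 = 32.19584

32.19584


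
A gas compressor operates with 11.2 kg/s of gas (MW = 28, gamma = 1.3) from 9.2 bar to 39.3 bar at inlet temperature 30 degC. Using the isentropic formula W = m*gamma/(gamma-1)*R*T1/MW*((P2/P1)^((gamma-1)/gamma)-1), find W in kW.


Isentropic work: W = m*(gamma/(gamma-1))*(R*T1/MW)*((P2/P1)^((gamma-1)/gamma) - 1)
T1 = 30 + 273.15 = 303.15 K
Pressure ratio = 39.3 / 9.2 = 4.27174
Exponent = (1.3 - 1)/1.3 = 0.230769
(P2/P1)^exp - 1 = 4.27174^0.230769 - 1 = 0.398054
W = 11.2 * 1.3 / 0.3 * 8.314 * 303.15 / 28 * 0.398054 = 1739

1739 kW


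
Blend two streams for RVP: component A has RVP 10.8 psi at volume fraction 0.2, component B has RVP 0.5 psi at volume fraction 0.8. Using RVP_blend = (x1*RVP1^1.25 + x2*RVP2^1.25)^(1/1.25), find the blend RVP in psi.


Chevron index: RVP_blend = (sum xi*RVPi^1.25)^(1/1.25)
RVP^1.25 terms: 0.2 * 10.8^1.25 + 0.8 * 0.5^1.25 = 4.25206
RVP_blend = 4.25206^(1/1.25) = 3.183

3.183 psi


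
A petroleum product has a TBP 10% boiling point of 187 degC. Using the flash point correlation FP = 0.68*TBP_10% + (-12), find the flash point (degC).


FP = 0.68 * 187 + (-12) = 115.16

115.16 degC


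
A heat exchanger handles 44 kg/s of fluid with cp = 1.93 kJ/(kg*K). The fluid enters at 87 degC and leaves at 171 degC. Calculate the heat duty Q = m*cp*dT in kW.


Q = m_dot * cp * delta_T
delta_T = 171 - 87 = 84 K
Q = 44 * 1.93 * 84
= 84.92 * 84
= 7133.28 kW

7133.28 kW


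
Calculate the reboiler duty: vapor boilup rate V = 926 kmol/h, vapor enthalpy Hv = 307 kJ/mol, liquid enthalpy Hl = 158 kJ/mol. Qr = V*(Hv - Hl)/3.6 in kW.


Qr = 926 * (307 - 158) / 3.6 = 926 * 149 / 3.6 = 38330

38330 kW


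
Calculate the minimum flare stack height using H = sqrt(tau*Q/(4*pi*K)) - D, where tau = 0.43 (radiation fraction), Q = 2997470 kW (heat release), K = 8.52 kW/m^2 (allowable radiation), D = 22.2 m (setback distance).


tau*Q/(4*pi*K) = 0.43 * 2997470 / (4 * pi * 8.52) = 12038.5
sqrt(12038.5) = 109.72
H = 109.72 - 22.2 = 87.52

87.52 m


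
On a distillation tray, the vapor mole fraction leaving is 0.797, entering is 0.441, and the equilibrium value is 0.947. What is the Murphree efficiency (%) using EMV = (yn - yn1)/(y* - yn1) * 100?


Murphree vapor efficiency: EMV = (y_n - y_(n-1)) / (y*_n - y_(n-1)) * 100
EMV = (0.797 - 0.441) / (0.947 - 0.441) * 100 = 0.356 / 0.506 * 100 = 70.36

70.36 %


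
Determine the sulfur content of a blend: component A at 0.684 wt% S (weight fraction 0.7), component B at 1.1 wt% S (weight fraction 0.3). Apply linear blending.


Linear sulfur blending: S_blend = x1*S1 + x2*S2
Contribution 1: 0.7 * 0.684 = 0.4788 wt%
Contribution 2: 0.3 * 1.1 = 0.33 wt%
S_blend = 0.4788 + 0.33 = 0.8088

0.8088 wt%


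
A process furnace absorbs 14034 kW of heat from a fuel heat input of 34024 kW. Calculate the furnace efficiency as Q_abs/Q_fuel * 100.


Furnace efficiency = Q_absorbed / Q_fuel * 100
= 14034 / 34024 * 100 = 41.25

41.25 %


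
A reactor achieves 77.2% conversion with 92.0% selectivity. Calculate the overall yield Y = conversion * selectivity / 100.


Overall yield = conversion (%) * selectivity (%) / 100
Conversion = 77.2%, Selectivity = 92.0%
Y = 77.2 * 92.0 / 100
= 71.024 %

71.024 %


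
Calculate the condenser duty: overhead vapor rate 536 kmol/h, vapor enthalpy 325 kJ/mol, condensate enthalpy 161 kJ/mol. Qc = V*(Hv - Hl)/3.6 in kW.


Qc = 536 * (325 - 161) / 3.6 = 536 * 164 / 3.6 = 24420

24420 kW


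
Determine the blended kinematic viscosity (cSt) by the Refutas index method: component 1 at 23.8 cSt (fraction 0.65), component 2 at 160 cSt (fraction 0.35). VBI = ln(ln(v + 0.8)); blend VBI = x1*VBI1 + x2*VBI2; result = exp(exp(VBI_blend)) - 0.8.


Refutas method: VBN_i = 14.534*ln(ln(visc_i + 0.8)) + 10.975, blended linearly by mass fraction; since VBN is linear in VBI_i = ln(ln(visc_i + 0.8)) and the fractions sum to 1, blend VBI directly: visc = exp(exp(VBI_blend)) - 0.8
VBI_1 = ln(ln(23.8 + 0.8)) = 1.16401
VBI_2 = ln(ln(160 + 0.8)) = 1.62534
VBI_blend = 0.65 * 1.16401 + 0.35 * 1.62534 = 1.32548
visc_blend = exp(exp(1.32548)) - 0.8 = 42.32

42.32 cSt


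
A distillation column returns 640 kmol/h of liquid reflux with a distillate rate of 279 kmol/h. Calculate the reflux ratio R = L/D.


Reflux ratio definition: R = L / D (liquid returned / distillate withdrawn)
L = 640 kmol/h, D = 279 kmol/h
R = 640 / 279 = 2.294

2.294


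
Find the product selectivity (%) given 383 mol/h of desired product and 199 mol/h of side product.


Selectivity = desired / (desired + undesired) * 100
Total products = 383 + 199 = 582 mol/h
S = 383 / 582 * 100
= 0.6581 * 100
= 65.81 %

65.81 %


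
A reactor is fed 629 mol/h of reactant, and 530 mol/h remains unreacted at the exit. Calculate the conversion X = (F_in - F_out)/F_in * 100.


X = (F_in - F_out) / F_in * 100
Moles reacted = 629 - 530 = 99
X = 99 / 629 * 100
= 0.1574 * 100
= 15.74 %

15.74 %
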